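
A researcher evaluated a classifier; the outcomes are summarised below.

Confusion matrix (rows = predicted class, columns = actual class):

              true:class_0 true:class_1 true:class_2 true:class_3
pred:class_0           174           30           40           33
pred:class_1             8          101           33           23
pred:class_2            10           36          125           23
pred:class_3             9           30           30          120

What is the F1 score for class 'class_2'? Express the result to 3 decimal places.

Treat 'class_2' as positive and all other classes as negative.
F1 score = 2·TP/(2·TP+FP+FN).
class_2: TP=125, FP=10+36+23=69, FN=40+33+30=103 → 250/422 = 0.5924

0.592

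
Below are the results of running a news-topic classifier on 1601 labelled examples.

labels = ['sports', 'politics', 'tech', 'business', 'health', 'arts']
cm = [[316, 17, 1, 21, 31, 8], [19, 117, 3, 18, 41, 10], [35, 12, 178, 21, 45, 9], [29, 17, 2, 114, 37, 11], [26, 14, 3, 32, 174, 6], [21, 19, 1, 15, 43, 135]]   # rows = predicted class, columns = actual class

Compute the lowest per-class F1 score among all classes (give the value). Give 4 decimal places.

Per-class F1 score (2·TP/(2·TP+FP+FN)):
  sports: TP=316, FP=17+1+21+31+8=78, FN=19+35+29+26+21=130 → 632/840 = 0.75238
  politics: TP=117, FP=19+3+18+41+10=91, FN=17+12+17+14+19=79 → 234/404 = 0.57921
  tech: TP=178, FP=35+12+21+45+9=122, FN=1+3+2+3+1=10 → 356/488 = 0.72951
  business: TP=114, FP=29+17+2+37+11=96, FN=21+18+21+32+15=107 → 228/431 = 0.52900
  health: TP=174, FP=26+14+3+32+6=81, FN=31+41+45+37+43=197 → 348/626 = 0.55591
  arts: TP=135, FP=21+19+1+15+43=99, FN=8+10+9+11+6=44 → 270/413 = 0.65375
Lowest is class 'business' with F1 score = 0.5290.

0.5290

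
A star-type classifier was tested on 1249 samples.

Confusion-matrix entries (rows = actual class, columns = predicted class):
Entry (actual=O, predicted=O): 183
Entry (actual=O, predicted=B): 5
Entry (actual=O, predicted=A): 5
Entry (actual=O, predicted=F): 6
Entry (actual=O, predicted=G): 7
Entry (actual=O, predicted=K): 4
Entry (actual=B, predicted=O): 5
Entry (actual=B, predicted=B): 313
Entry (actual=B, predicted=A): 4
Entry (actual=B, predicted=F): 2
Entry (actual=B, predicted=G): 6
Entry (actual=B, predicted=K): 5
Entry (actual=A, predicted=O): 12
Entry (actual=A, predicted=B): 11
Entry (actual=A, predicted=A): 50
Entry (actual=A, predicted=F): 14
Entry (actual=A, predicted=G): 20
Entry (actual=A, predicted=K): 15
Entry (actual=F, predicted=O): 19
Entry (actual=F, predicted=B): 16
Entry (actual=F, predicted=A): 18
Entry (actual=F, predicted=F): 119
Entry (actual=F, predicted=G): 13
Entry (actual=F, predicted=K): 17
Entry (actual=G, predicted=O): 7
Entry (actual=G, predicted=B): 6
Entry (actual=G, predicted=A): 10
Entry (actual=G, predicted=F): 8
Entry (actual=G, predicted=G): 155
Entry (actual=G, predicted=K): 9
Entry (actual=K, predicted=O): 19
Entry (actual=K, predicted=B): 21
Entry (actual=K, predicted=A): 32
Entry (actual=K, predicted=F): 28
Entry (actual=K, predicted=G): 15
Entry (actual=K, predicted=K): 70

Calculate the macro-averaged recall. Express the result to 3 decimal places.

0.663

Per-class recall (TP/(TP+FN)):
  O: TP=183, FN=5+5+6+7+4=27 → 183/210 = 0.8714
  B: TP=313, FN=5+4+2+6+5=22 → 313/335 = 0.9343
  A: TP=50, FN=12+11+14+20+15=72 → 50/122 = 0.4098
  F: TP=119, FN=19+16+18+13+17=83 → 119/202 = 0.5891
  G: TP=155, FN=7+6+10+8+9=40 → 155/195 = 0.7949
  K: TP=70, FN=19+21+32+28+15=115 → 70/185 = 0.3784
Macro-recall = mean = (0.8714 + 0.9343 + 0.4098 + 0.5891 + 0.7949 + 0.3784) / 6 = 0.663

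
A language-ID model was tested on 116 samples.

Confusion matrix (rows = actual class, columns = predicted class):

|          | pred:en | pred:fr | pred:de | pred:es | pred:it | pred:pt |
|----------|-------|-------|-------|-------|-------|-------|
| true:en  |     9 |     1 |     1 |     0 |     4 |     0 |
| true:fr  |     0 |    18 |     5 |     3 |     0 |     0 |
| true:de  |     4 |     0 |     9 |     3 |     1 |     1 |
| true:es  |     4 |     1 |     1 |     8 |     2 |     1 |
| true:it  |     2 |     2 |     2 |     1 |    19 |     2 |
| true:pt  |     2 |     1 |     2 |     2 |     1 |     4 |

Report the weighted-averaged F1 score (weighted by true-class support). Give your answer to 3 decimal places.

Per-class F1 score (2·TP/(2·TP+FP+FN)):
  en: TP=9, FP=0+4+4+2+2=12, FN=1+1+0+4+0=6 → 18/36 = 0.5000
  fr: TP=18, FP=1+0+1+2+1=5, FN=0+5+3+0+0=8 → 36/49 = 0.7347
  de: TP=9, FP=1+5+1+2+2=11, FN=4+0+3+1+1=9 → 18/38 = 0.4737
  es: TP=8, FP=0+3+3+1+2=9, FN=4+1+1+2+1=9 → 16/34 = 0.4706
  it: TP=19, FP=4+0+1+2+1=8, FN=2+2+2+1+2=9 → 38/55 = 0.6909
  pt: TP=4, FP=0+0+1+1+2=4, FN=2+1+2+2+1=8 → 8/20 = 0.4000
Weighted-F1 score = Σ (supportᵢ/N)·F1 scoreᵢ with N=116: (15/116)·0.5000 + (26/116)·0.7347 + (18/116)·0.4737 + (17/116)·0.4706 + (28/116)·0.6909 + (12/116)·0.4000 = 0.580

0.580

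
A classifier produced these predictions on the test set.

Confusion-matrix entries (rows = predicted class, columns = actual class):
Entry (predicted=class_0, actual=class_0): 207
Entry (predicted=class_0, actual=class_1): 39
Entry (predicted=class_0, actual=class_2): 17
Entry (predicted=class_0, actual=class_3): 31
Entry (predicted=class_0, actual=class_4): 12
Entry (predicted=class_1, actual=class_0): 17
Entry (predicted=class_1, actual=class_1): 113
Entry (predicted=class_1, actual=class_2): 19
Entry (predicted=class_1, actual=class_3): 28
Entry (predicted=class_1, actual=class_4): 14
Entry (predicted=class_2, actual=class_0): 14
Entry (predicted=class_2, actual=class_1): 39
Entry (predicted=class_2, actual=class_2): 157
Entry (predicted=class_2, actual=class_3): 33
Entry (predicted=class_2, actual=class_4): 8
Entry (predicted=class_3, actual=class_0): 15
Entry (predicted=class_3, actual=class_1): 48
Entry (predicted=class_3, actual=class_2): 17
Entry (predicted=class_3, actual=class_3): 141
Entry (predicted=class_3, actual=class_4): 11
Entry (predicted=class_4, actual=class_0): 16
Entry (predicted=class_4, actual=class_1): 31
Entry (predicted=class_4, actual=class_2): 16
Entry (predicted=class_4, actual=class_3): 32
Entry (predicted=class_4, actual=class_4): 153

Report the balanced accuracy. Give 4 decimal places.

Balanced accuracy = mean of per-class recall.
  class_0: recall = 207/269 = 0.76952
  class_1: recall = 113/270 = 0.41852
  class_2: recall = 157/226 = 0.69469
  class_3: recall = 141/265 = 0.53208
  class_4: recall = 153/198 = 0.77273
Mean = (0.76952 + 0.41852 + 0.69469 + 0.53208 + 0.77273) / 5 = 0.6375

0.6375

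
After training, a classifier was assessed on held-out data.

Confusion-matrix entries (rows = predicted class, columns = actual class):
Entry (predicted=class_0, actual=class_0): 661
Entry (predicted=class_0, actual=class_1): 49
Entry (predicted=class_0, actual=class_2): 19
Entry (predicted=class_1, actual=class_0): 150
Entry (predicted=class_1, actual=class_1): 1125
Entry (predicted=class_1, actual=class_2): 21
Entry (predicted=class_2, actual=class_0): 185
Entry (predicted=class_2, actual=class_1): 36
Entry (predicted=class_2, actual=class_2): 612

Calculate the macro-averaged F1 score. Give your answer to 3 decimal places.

Per-class F1 score (2·TP/(2·TP+FP+FN)):
  class_0: TP=661, FP=49+19=68, FN=150+185=335 → 1322/1725 = 0.7664
  class_1: TP=1125, FP=150+21=171, FN=49+36=85 → 2250/2506 = 0.8978
  class_2: TP=612, FP=185+36=221, FN=19+21=40 → 1224/1485 = 0.8242
Macro-F1 score = mean = (0.7664 + 0.8978 + 0.8242) / 3 = 0.829

0.829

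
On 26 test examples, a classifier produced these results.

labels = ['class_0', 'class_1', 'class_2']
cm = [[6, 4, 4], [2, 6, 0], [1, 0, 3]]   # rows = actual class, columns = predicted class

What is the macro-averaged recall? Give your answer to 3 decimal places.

0.643

Per-class recall (TP/(TP+FN)):
  class_0: TP=6, FN=4+4=8 → 6/14 = 0.4286
  class_1: TP=6, FN=2+0=2 → 6/8 = 0.7500
  class_2: TP=3, FN=1+0=1 → 3/4 = 0.7500
Macro-recall = mean = (0.4286 + 0.7500 + 0.7500) / 3 = 0.643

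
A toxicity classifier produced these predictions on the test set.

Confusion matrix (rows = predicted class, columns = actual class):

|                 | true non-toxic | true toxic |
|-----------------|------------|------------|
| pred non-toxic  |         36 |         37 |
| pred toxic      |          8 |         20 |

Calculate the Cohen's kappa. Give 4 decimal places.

Observed agreement pₒ = trace/N = 56/101 = 0.55446
Expected agreement pₑ = Σ (rowᵢ·colᵢ)/N² = (44·73 + 57·28)/101² = 0.47133
κ = (pₒ − pₑ)/(1 − pₑ) = (0.55446 − 0.47133)/(1 − 0.47133) = 0.1572

0.1572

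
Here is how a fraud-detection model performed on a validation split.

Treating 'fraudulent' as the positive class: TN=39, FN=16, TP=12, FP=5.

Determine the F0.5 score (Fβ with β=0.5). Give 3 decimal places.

0.625

Fβ = (1+β²)·TP / ((1+β²)·TP + β²·FN + FP), with β²=1/4
= 1.25·12 / (1.25·12 + 0.25·16 + 5) = 0.625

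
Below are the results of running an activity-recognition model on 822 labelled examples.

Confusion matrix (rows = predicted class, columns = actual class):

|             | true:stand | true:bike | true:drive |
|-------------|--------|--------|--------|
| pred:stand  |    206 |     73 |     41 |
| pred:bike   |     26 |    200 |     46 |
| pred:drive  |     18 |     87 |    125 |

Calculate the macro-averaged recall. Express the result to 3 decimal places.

0.656

Per-class recall (TP/(TP+FN)):
  stand: TP=206, FN=26+18=44 → 206/250 = 0.8240
  bike: TP=200, FN=73+87=160 → 200/360 = 0.5556
  drive: TP=125, FN=41+46=87 → 125/212 = 0.5896
Macro-recall = mean = (0.8240 + 0.5556 + 0.5896) / 3 = 0.656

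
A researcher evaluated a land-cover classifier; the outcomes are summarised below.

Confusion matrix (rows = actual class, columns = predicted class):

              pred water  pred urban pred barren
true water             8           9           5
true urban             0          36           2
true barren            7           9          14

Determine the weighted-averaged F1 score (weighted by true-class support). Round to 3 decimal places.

Per-class F1 score (2·TP/(2·TP+FP+FN)):
  water: TP=8, FP=0+7=7, FN=9+5=14 → 16/37 = 0.4324
  urban: TP=36, FP=9+9=18, FN=0+2=2 → 72/92 = 0.7826
  barren: TP=14, FP=5+2=7, FN=7+9=16 → 28/51 = 0.5490
Weighted-F1 score = Σ (supportᵢ/N)·F1 scoreᵢ with N=90: (22/90)·0.4324 + (38/90)·0.7826 + (30/90)·0.5490 = 0.619

0.619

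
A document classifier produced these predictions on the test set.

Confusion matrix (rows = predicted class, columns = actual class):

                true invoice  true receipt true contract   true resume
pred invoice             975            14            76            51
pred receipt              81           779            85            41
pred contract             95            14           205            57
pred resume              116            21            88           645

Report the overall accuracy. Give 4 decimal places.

Accuracy = trace / total = (975+779+205+645=2604) / 3343 = 2604/3343 = 0.7789

0.7789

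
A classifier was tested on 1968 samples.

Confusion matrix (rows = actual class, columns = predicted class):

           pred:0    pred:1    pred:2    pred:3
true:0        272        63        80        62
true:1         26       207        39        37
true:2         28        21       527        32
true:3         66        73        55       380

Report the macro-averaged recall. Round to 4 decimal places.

0.6922

Per-class recall (TP/(TP+FN)):
  0: TP=272, FN=63+80+62=205 → 272/477 = 0.57023
  1: TP=207, FN=26+39+37=102 → 207/309 = 0.66990
  2: TP=527, FN=28+21+32=81 → 527/608 = 0.86678
  3: TP=380, FN=66+73+55=194 → 380/574 = 0.66202
Macro-recall = mean = (0.57023 + 0.66990 + 0.86678 + 0.66202) / 4 = 0.6922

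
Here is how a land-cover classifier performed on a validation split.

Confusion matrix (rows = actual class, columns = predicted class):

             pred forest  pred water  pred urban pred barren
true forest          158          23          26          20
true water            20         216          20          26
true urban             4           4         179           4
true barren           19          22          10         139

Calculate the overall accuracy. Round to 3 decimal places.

Accuracy = trace / total = (158+216+179+139=692) / 890 = 692/890 = 0.778

0.778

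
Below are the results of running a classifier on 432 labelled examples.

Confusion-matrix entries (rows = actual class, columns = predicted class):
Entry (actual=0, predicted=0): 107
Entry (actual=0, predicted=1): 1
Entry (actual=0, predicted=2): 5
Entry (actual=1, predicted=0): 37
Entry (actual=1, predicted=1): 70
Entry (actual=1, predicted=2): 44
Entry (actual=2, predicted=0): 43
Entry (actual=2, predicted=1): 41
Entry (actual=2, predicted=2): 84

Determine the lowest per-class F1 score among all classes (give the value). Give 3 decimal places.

0.532

Per-class F1 score (2·TP/(2·TP+FP+FN)):
  0: TP=107, FP=37+43=80, FN=1+5=6 → 214/300 = 0.7133
  1: TP=70, FP=1+41=42, FN=37+44=81 → 140/263 = 0.5323
  2: TP=84, FP=5+44=49, FN=43+41=84 → 168/301 = 0.5581
Lowest is class '1' with F1 score = 0.532.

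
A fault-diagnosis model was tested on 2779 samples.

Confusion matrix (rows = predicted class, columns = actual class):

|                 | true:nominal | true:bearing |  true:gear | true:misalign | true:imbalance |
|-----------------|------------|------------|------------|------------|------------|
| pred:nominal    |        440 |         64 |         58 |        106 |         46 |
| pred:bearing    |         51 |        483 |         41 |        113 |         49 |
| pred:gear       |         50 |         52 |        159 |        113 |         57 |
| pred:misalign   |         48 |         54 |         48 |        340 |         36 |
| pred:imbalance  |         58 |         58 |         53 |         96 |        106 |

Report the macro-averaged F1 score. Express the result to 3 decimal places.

0.512

Per-class F1 score (2·TP/(2·TP+FP+FN)):
  nominal: TP=440, FP=64+58+106+46=274, FN=51+50+48+58=207 → 880/1361 = 0.6466
  bearing: TP=483, FP=51+41+113+49=254, FN=64+52+54+58=228 → 966/1448 = 0.6671
  gear: TP=159, FP=50+52+113+57=272, FN=58+41+48+53=200 → 318/790 = 0.4025
  misalign: TP=340, FP=48+54+48+36=186, FN=106+113+113+96=428 → 680/1294 = 0.5255
  imbalance: TP=106, FP=58+58+53+96=265, FN=46+49+57+36=188 → 212/665 = 0.3188
Macro-F1 score = mean = (0.6466 + 0.6671 + 0.4025 + 0.5255 + 0.3188) / 5 = 0.512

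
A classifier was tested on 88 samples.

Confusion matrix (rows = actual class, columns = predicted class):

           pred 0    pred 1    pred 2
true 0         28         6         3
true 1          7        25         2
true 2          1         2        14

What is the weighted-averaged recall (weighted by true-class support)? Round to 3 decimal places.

0.761

Per-class recall (TP/(TP+FN)):
  0: TP=28, FN=6+3=9 → 28/37 = 0.7568
  1: TP=25, FN=7+2=9 → 25/34 = 0.7353
  2: TP=14, FN=1+2=3 → 14/17 = 0.8235
Weighted-recall = Σ (supportᵢ/N)·recallᵢ with N=88: (37/88)·0.7568 + (34/88)·0.7353 + (17/88)·0.8235 = 0.761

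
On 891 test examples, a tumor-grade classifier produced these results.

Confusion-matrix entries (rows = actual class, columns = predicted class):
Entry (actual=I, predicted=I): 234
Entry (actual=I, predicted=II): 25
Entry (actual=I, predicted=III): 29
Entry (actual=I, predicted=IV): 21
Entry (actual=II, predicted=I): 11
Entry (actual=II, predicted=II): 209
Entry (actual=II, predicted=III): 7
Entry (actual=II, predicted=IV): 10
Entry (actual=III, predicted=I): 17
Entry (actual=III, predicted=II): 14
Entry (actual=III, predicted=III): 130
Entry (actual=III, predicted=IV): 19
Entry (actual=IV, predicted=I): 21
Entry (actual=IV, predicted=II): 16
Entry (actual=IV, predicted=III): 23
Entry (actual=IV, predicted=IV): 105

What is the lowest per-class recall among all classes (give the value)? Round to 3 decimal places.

Per-class recall (TP/(TP+FN)):
  I: TP=234, FN=25+29+21=75 → 234/309 = 0.7573
  II: TP=209, FN=11+7+10=28 → 209/237 = 0.8819
  III: TP=130, FN=17+14+19=50 → 130/180 = 0.7222
  IV: TP=105, FN=21+16+23=60 → 105/165 = 0.6364
Lowest is class 'IV' with recall = 0.636.

0.636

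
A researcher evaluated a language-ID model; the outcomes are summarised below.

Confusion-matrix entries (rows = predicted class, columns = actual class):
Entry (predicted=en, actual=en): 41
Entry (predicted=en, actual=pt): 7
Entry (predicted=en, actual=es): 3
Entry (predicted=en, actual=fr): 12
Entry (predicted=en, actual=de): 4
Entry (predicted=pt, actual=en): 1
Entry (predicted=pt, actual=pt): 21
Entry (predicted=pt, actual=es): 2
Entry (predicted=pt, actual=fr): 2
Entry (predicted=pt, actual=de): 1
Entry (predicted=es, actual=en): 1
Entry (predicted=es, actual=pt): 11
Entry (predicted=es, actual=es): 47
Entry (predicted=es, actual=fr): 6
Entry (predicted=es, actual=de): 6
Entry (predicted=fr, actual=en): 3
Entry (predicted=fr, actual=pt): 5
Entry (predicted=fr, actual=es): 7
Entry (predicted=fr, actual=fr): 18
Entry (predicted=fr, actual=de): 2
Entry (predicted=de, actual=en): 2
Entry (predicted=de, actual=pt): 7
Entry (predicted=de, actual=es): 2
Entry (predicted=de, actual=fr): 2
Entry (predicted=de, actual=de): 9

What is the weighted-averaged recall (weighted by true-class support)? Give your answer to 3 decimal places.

Per-class recall (TP/(TP+FN)):
  en: TP=41, FN=1+1+3+2=7 → 41/48 = 0.8542
  pt: TP=21, FN=7+11+5+7=30 → 21/51 = 0.4118
  es: TP=47, FN=3+2+7+2=14 → 47/61 = 0.7705
  fr: TP=18, FN=12+2+6+2=22 → 18/40 = 0.4500
  de: TP=9, FN=4+1+6+2=13 → 9/22 = 0.4091
Weighted-recall = Σ (supportᵢ/N)·recallᵢ with N=222: (48/222)·0.8542 + (51/222)·0.4118 + (61/222)·0.7705 + (40/222)·0.4500 + (22/222)·0.4091 = 0.613

0.613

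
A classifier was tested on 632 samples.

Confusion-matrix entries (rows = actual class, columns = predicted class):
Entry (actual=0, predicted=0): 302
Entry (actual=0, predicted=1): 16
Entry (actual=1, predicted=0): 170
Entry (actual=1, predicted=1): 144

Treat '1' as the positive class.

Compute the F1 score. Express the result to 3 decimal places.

0.608

Precision = TP/(TP+FP) = 144/160 = 0.9000
Recall = TP/(TP+FN) = 144/314 = 0.4586
F1 = 2·TP/(2·TP+FP+FN) = 288/474 = 0.608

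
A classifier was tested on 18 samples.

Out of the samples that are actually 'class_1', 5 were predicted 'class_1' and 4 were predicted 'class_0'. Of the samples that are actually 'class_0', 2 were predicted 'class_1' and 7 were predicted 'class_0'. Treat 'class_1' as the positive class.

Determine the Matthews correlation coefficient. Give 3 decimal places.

0.342

MCC = (TP·TN − FP·FN) / √((TP+FP)(TP+FN)(TN+FP)(TN+FN))
Numerator = 5·7 − 2·4 = 27
Denominator = √(7·9·9·11) = √6237 = 78.9747
MCC = 27 / 78.9747 = 0.342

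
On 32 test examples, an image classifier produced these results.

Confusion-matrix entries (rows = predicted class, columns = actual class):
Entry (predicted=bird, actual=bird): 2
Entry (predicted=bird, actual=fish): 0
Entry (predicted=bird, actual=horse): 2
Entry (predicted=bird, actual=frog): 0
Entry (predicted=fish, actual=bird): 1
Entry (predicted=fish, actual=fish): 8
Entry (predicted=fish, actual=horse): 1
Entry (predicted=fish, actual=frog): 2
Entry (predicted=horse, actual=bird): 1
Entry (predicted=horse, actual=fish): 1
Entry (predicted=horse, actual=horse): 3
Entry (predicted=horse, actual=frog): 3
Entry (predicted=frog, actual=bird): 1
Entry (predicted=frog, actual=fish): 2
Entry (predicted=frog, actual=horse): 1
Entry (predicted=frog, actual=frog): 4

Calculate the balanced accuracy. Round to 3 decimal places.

0.500

Balanced accuracy = mean of per-class recall.
  bird: recall = 2/5 = 0.4000
  fish: recall = 8/11 = 0.7273
  horse: recall = 3/7 = 0.4286
  frog: recall = 4/9 = 0.4444
Mean = (0.4000 + 0.7273 + 0.4286 + 0.4444) / 4 = 0.500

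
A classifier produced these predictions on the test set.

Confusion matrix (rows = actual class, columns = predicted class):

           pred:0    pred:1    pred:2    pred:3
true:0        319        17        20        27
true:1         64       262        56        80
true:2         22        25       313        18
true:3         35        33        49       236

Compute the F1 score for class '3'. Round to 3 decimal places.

0.661

Treat '3' as positive and all other classes as negative.
F1 score = 2·TP/(2·TP+FP+FN).
3: TP=236, FP=27+80+18=125, FN=35+33+49=117 → 472/714 = 0.6611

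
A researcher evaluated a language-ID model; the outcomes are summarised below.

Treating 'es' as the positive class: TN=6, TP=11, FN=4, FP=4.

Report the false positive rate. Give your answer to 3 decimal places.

0.400

FPR = FP/(FP+TN) = 4/(4+6) = 0.400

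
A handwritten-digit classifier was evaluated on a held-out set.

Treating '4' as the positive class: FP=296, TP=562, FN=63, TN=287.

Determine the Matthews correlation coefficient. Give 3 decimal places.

0.431

MCC = (TP·TN − FP·FN) / √((TP+FP)(TP+FN)(TN+FP)(TN+FN))
Numerator = 562·287 − 296·63 = 142646
Denominator = √(858·625·583·350) = √109421812500 = 330789.6802
MCC = 142646 / 330789.6802 = 0.431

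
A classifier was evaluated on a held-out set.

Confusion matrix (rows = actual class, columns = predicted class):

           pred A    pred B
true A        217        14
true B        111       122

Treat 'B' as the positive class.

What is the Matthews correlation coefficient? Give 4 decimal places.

0.5086

MCC = (TP·TN − FP·FN) / √((TP+FP)(TP+FN)(TN+FP)(TN+FN))
Numerator = 122·217 − 14·111 = 24920
Denominator = √(136·233·231·328) = √2400936384 = 48999.3509
MCC = 24920 / 48999.3509 = 0.5086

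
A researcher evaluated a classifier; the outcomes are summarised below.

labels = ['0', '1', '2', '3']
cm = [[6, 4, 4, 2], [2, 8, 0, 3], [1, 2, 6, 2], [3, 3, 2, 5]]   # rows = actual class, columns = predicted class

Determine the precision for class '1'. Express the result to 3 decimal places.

Treat '1' as positive and all other classes as negative.
precision = TP/(TP+FP).
1: TP=8, FP=4+2+3=9 → 8/17 = 0.4706

0.471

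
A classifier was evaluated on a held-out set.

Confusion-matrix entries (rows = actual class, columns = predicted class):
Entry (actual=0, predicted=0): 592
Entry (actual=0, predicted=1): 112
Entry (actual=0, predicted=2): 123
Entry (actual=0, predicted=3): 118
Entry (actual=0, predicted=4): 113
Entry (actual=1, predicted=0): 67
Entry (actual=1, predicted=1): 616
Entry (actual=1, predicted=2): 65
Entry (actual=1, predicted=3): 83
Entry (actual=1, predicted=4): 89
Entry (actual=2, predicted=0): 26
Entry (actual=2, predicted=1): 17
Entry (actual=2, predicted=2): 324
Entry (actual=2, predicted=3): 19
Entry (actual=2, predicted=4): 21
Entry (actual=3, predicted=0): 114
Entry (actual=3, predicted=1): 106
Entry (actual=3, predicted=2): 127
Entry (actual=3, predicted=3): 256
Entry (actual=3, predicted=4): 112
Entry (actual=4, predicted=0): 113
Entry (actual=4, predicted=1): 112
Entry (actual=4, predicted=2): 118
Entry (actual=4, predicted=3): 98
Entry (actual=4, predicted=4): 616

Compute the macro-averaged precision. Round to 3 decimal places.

Per-class precision (TP/(TP+FP)):
  0: TP=592, FP=67+26+114+113=320 → 592/912 = 0.6491
  1: TP=616, FP=112+17+106+112=347 → 616/963 = 0.6397
  2: TP=324, FP=123+65+127+118=433 → 324/757 = 0.4280
  3: TP=256, FP=118+83+19+98=318 → 256/574 = 0.4460
  4: TP=616, FP=113+89+21+112=335 → 616/951 = 0.6477
Macro-precision = mean = (0.6491 + 0.6397 + 0.4280 + 0.4460 + 0.6477) / 5 = 0.562

0.562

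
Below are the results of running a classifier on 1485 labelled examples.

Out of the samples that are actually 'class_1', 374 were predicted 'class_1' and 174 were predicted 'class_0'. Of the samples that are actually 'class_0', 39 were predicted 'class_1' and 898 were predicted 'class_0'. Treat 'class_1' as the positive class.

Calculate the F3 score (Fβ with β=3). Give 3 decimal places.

0.700

Fβ = (1+β²)·TP / ((1+β²)·TP + β²·FN + FP), with β²=9
= 10·374 / (10·374 + 9·174 + 39) = 0.700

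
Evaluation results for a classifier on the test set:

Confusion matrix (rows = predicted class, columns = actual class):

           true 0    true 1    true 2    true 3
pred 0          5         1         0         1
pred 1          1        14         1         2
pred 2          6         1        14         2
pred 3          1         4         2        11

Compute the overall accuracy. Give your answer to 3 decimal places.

0.667

Accuracy = trace / total = (5+14+14+11=44) / 66 = 44/66 = 0.667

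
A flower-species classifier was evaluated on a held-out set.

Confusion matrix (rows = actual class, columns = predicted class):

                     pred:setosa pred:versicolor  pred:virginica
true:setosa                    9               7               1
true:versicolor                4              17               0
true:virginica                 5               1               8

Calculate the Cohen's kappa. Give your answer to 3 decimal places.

0.464

Observed agreement pₒ = trace/N = 34/52 = 0.6538
Expected agreement pₑ = Σ (rowᵢ·colᵢ)/N² = (17·18 + 21·25 + 14·9)/52² = 0.3539
κ = (pₒ − pₑ)/(1 − pₑ) = (0.6538 − 0.3539)/(1 − 0.3539) = 0.464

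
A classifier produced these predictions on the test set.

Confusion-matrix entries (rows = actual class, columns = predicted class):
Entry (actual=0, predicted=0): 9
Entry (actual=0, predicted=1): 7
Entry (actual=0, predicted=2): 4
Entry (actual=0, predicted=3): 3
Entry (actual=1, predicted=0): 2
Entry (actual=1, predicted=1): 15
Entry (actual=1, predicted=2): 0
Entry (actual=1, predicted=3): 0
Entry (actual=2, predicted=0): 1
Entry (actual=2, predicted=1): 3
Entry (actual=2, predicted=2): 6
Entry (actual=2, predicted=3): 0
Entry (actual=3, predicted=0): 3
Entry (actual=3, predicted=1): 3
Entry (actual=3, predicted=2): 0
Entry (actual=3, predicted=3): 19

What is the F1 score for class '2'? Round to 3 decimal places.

0.600

One-vs-rest for '2': TP = diagonal; FP = other classes predicted '2'; FN = '2' predicted as other.
F1 score = 2·TP/(2·TP+FP+FN).
2: TP=6, FP=4+0+0=4, FN=1+3+0=4 → 12/20 = 0.6000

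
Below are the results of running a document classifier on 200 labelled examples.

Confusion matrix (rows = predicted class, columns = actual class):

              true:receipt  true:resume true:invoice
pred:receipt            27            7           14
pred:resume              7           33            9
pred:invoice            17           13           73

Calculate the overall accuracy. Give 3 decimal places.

Accuracy = trace / total = (27+33+73=133) / 200 = 133/200 = 0.665

0.665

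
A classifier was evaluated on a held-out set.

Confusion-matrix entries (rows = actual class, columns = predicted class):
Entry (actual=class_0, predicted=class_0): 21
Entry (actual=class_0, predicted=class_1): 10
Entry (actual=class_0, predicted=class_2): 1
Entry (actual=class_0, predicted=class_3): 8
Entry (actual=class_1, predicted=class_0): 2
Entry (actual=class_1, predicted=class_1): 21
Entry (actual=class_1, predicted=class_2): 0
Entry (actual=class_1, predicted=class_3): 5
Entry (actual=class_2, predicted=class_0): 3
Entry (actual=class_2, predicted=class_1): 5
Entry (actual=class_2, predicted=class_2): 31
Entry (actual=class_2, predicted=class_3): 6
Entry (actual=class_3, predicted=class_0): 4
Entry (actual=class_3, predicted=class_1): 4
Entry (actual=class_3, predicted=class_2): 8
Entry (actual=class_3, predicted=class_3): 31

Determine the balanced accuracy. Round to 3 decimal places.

Balanced accuracy = mean of per-class recall.
  class_0: recall = 21/40 = 0.5250
  class_1: recall = 21/28 = 0.7500
  class_2: recall = 31/45 = 0.6889
  class_3: recall = 31/47 = 0.6596
Mean = (0.5250 + 0.7500 + 0.6889 + 0.6596) / 4 = 0.656

0.656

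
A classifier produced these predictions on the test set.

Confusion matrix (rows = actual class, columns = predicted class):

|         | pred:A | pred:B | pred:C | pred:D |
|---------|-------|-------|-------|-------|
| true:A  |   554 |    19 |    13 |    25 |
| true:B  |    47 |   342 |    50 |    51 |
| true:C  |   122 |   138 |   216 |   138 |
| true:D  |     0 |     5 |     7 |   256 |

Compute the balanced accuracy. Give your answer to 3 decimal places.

Balanced accuracy = mean of per-class recall.
  A: recall = 554/611 = 0.9067
  B: recall = 342/490 = 0.6980
  C: recall = 216/614 = 0.3518
  D: recall = 256/268 = 0.9552
Mean = (0.9067 + 0.6980 + 0.3518 + 0.9552) / 4 = 0.728

0.728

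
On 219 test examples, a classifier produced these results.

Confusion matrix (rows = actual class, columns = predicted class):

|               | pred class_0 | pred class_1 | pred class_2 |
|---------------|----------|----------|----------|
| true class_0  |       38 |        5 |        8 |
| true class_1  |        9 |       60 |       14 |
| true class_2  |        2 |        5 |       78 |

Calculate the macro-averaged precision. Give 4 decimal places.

Per-class precision (TP/(TP+FP)):
  class_0: TP=38, FP=9+2=11 → 38/49 = 0.77551
  class_1: TP=60, FP=5+5=10 → 60/70 = 0.85714
  class_2: TP=78, FP=8+14=22 → 78/100 = 0.78000
Macro-precision = mean = (0.77551 + 0.85714 + 0.78000) / 3 = 0.8042

0.8042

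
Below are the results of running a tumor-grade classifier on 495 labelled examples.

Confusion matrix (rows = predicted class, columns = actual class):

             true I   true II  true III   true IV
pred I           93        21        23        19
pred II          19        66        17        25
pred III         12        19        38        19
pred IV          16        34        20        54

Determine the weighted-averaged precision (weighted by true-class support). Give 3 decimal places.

0.504

Per-class precision (TP/(TP+FP)):
  I: TP=93, FP=21+23+19=63 → 93/156 = 0.5962
  II: TP=66, FP=19+17+25=61 → 66/127 = 0.5197
  III: TP=38, FP=12+19+19=50 → 38/88 = 0.4318
  IV: TP=54, FP=16+34+20=70 → 54/124 = 0.4355
Weighted-precision = Σ (supportᵢ/N)·precisionᵢ with N=495: (140/495)·0.5962 + (140/495)·0.5197 + (98/495)·0.4318 + (117/495)·0.4355 = 0.504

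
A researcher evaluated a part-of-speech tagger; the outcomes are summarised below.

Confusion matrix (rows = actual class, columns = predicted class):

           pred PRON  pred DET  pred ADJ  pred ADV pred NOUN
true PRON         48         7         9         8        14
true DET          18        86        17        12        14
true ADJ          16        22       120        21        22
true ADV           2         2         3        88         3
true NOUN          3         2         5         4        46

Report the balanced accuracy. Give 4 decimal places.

0.6810

Balanced accuracy = mean of per-class recall.
  PRON: recall = 48/86 = 0.55814
  DET: recall = 86/147 = 0.58503
  ADJ: recall = 120/201 = 0.59701
  ADV: recall = 88/98 = 0.89796
  NOUN: recall = 46/60 = 0.76667
Mean = (0.55814 + 0.58503 + 0.59701 + 0.89796 + 0.76667) / 5 = 0.6810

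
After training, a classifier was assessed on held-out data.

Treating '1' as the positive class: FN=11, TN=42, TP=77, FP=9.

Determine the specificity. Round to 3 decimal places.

0.824

Specificity = TN/(TN+FP) = 42/(42+9) = 0.824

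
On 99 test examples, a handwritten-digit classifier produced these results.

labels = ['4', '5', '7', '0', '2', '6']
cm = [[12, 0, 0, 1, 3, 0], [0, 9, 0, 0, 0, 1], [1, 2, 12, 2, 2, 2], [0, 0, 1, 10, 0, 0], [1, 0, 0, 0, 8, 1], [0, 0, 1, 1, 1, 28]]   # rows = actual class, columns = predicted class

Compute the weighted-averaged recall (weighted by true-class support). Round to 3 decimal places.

0.798

Per-class recall (TP/(TP+FN)):
  4: TP=12, FN=0+0+1+3+0=4 → 12/16 = 0.7500
  5: TP=9, FN=0+0+0+0+1=1 → 9/10 = 0.9000
  7: TP=12, FN=1+2+2+2+2=9 → 12/21 = 0.5714
  0: TP=10, FN=0+0+1+0+0=1 → 10/11 = 0.9091
  2: TP=8, FN=1+0+0+0+1=2 → 8/10 = 0.8000
  6: TP=28, FN=0+0+1+1+1=3 → 28/31 = 0.9032
Weighted-recall = Σ (supportᵢ/N)·recallᵢ with N=99: (16/99)·0.7500 + (10/99)·0.9000 + (21/99)·0.5714 + (11/99)·0.9091 + (10/99)·0.8000 + (31/99)·0.9032 = 0.798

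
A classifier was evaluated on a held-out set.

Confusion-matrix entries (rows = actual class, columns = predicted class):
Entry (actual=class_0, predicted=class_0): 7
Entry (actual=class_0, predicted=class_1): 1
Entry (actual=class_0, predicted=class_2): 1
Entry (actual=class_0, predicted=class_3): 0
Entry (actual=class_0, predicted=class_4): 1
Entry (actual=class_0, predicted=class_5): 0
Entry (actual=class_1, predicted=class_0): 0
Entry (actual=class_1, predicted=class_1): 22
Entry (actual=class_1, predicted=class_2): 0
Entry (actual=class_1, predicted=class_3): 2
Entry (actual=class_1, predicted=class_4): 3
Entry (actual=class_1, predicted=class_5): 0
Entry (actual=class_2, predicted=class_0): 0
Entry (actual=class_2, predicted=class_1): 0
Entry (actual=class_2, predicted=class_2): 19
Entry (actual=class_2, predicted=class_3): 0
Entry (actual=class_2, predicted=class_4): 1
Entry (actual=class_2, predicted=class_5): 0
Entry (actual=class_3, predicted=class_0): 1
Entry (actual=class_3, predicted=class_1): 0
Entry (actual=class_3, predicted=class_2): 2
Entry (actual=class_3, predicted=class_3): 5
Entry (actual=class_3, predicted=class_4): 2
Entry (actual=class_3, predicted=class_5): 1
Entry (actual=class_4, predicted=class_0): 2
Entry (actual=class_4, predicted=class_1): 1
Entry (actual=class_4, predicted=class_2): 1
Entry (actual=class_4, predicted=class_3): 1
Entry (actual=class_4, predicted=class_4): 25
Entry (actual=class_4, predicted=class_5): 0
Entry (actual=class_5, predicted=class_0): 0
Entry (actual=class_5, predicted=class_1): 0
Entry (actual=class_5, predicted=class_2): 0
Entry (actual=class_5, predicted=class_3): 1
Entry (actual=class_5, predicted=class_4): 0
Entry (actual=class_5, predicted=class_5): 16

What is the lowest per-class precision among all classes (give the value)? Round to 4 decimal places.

0.5556

Per-class precision (TP/(TP+FP)):
  class_0: TP=7, FP=0+0+1+2+0=3 → 7/10 = 0.70000
  class_1: TP=22, FP=1+0+0+1+0=2 → 22/24 = 0.91667
  class_2: TP=19, FP=1+0+2+1+0=4 → 19/23 = 0.82609
  class_3: TP=5, FP=0+2+0+1+1=4 → 5/9 = 0.55556
  class_4: TP=25, FP=1+3+1+2+0=7 → 25/32 = 0.78125
  class_5: TP=16, FP=0+0+0+1+0=1 → 16/17 = 0.94118
Lowest is class 'class_3' with precision = 0.5556.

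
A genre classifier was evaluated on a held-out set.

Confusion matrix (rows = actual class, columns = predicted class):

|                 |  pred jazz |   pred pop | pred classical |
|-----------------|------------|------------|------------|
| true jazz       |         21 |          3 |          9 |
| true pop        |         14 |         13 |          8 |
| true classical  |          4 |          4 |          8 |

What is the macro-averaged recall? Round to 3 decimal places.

0.503

Per-class recall (TP/(TP+FN)):
  jazz: TP=21, FN=3+9=12 → 21/33 = 0.6364
  pop: TP=13, FN=14+8=22 → 13/35 = 0.3714
  classical: TP=8, FN=4+4=8 → 8/16 = 0.5000
Macro-recall = mean = (0.6364 + 0.3714 + 0.5000) / 3 = 0.503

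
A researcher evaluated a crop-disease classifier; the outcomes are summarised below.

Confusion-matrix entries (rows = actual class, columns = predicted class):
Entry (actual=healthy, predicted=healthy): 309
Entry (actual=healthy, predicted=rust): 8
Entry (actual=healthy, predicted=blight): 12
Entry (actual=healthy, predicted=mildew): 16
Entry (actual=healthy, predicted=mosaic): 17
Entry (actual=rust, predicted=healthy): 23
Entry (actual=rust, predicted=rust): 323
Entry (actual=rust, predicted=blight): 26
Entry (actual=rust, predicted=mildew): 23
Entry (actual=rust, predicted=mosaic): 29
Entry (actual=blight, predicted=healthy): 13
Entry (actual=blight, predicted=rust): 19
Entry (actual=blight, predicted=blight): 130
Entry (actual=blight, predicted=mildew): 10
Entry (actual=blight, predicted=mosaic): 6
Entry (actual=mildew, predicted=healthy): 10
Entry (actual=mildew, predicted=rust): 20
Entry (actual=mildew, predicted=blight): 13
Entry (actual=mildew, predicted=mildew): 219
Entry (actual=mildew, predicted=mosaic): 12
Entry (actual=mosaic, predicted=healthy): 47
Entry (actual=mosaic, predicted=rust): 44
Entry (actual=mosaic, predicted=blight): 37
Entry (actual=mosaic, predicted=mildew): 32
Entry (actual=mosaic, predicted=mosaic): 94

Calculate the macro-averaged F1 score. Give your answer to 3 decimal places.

0.691

Per-class F1 score (2·TP/(2·TP+FP+FN)):
  healthy: TP=309, FP=23+13+10+47=93, FN=8+12+16+17=53 → 618/764 = 0.8089
  rust: TP=323, FP=8+19+20+44=91, FN=23+26+23+29=101 → 646/838 = 0.7709
  blight: TP=130, FP=12+26+13+37=88, FN=13+19+10+6=48 → 260/396 = 0.6566
  mildew: TP=219, FP=16+23+10+32=81, FN=10+20+13+12=55 → 438/574 = 0.7631
  mosaic: TP=94, FP=17+29+6+12=64, FN=47+44+37+32=160 → 188/412 = 0.4563
Macro-F1 score = mean = (0.8089 + 0.7709 + 0.6566 + 0.7631 + 0.4563) / 5 = 0.691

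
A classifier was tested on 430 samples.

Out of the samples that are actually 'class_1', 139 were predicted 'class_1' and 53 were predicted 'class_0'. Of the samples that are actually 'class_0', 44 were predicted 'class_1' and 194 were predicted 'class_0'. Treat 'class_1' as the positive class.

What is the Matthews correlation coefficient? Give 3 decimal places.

0.542

MCC = (TP·TN − FP·FN) / √((TP+FP)(TP+FN)(TN+FP)(TN+FN))
Numerator = 139·194 − 44·53 = 24634
Denominator = √(183·192·238·247) = √2065504896 = 45447.8261
MCC = 24634 / 45447.8261 = 0.542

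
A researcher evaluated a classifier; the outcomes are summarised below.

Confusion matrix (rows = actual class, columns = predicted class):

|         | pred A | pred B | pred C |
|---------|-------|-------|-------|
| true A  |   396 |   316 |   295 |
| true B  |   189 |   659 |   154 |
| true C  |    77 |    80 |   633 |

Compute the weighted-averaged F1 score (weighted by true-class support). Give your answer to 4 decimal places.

0.5910

Per-class F1 score (2·TP/(2·TP+FP+FN)):
  A: TP=396, FP=189+77=266, FN=316+295=611 → 792/1669 = 0.47454
  B: TP=659, FP=316+80=396, FN=189+154=343 → 1318/2057 = 0.64074
  C: TP=633, FP=295+154=449, FN=77+80=157 → 1266/1872 = 0.67628
Weighted-F1 score = Σ (supportᵢ/N)·F1 scoreᵢ with N=2799: (1007/2799)·0.47454 + (1002/2799)·0.64074 + (790/2799)·0.67628 = 0.5910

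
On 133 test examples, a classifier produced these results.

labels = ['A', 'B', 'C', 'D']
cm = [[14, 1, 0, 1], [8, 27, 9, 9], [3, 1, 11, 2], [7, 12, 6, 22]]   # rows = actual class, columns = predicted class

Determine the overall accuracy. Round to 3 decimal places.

0.556

Accuracy = trace / total = (14+27+11+22=74) / 133 = 74/133 = 0.556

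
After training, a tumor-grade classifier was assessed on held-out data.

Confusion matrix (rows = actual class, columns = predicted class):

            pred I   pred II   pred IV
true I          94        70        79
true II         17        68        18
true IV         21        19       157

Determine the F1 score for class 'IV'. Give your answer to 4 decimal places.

0.6962

Take TP from the diagonal, FP from the rest of the 'IV' prediction marginal, FN from the rest of the 'IV' actual marginal.
F1 score = 2·TP/(2·TP+FP+FN).
IV: TP=157, FP=79+18=97, FN=21+19=40 → 314/451 = 0.69623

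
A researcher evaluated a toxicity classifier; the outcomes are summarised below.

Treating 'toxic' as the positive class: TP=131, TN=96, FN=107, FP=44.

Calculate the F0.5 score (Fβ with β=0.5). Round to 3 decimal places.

0.698

Fβ = (1+β²)·TP / ((1+β²)·TP + β²·FN + FP), with β²=1/4
= 1.25·131 / (1.25·131 + 0.25·107 + 44) = 0.698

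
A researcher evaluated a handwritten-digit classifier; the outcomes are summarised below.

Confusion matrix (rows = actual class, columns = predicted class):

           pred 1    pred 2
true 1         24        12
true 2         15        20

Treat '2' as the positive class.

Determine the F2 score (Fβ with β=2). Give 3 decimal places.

Fβ = (1+β²)·TP / ((1+β²)·TP + β²·FN + FP), with β²=4
= 5·20 / (5·20 + 4·15 + 12) = 0.581

0.581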